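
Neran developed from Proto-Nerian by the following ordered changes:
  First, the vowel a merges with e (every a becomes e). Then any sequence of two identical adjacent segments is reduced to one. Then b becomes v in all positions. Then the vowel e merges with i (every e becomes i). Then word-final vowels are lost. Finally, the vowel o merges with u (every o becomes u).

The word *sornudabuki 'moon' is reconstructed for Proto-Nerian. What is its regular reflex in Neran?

Neran: *sornudabuki > sornudebuki > sornudevuki > sornudivuki > sornudivuk > surnudivuk  (by vowel merger, unconditioned shift, vowel merger, apocope, vowel merger)

surnudivuk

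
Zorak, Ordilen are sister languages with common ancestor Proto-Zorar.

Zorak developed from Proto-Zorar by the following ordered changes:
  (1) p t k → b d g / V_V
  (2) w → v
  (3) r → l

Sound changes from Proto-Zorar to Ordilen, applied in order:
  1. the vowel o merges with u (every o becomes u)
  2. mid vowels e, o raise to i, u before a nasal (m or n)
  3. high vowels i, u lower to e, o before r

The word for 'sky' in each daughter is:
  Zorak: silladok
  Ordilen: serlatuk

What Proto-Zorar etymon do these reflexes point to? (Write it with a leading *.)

Position 3: Zorak has l, Ordilen has r. Ordilen preserves r here (none of its changes turn any other segment into r), so the proto-segment is *r.
Position 2: Zorak has i, Ordilen has e. Zorak preserves i here (none of its changes turn any other segment into i), so the proto-segment is *i.
Position 6: Zorak has d, Ordilen has t. Ordilen preserves t here (none of its changes turn any other segment into t), so the proto-segment is *t.
Verify the candidate proto-form against each daughter:
Zorak: *sirlatok
  sirlatok → sirladok   [intervocalic voicing]
  sirladok (rule 2 does not apply)
  sirladok → silladok   [unconditioned shift]
  giving Zorak silladok.
Ordilen: *sirlatok
  sirlatok → sirlatuk   [vowel merger]
  sirlatuk (rule 2 does not apply)
  sirlatuk → serlatuk   [pre-rhotic lowering]
  giving Ordilen serlatuk.
Only *sirlatok yields all of Zorak silladok, Ordilen serlatuk.

*sirlatok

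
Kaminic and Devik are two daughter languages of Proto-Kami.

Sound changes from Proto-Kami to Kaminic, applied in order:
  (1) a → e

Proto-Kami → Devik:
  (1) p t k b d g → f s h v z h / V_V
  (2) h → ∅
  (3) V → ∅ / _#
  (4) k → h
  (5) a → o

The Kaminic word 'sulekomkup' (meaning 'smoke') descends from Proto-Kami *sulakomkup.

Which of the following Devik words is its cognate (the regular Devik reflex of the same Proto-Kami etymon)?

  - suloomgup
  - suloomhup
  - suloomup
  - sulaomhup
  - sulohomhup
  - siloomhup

Devik: start from *sulakomkup.
  rule 1 (intervocalic lenition): sulakomkup → sulahomkup
  rule 2 (h-loss): sulahomkup → sulaomkup
  rule 3: no change — sulaomkup
  rule 4 (unconditioned shift): sulaomkup → sulaomhup
  rule 5 (vowel merger): sulaomhup → suloomhup
  ⇒ Devik suloomhup
Only 'suloomhup' matches the regular Devik development of *sulakomkup.

suloomhup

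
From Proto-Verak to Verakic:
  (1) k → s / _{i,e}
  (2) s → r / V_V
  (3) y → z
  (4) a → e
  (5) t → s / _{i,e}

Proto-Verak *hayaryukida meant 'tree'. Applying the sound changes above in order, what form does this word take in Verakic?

Verakic: *hayaryukida
  hayaryukida → hayaryusida   [palatalisation]
  hayaryusida → hayaryurida   [rhotacism]
  hayaryurida → hazarzurida   [unconditioned shift]
  hazarzurida → hezerzuride   [vowel merger]
  hezerzuride (rule 5 does not apply)
  giving Verakic hezerzuride.

hezerzuride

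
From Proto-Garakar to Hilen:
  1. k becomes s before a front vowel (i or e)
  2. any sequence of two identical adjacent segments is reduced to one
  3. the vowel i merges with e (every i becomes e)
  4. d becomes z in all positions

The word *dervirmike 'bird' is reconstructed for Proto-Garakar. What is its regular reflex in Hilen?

Hilen: *dervirmike > dervirmise > dervermese > zervermese  (by palatalisation, vowel merger, unconditioned shift)

zervermese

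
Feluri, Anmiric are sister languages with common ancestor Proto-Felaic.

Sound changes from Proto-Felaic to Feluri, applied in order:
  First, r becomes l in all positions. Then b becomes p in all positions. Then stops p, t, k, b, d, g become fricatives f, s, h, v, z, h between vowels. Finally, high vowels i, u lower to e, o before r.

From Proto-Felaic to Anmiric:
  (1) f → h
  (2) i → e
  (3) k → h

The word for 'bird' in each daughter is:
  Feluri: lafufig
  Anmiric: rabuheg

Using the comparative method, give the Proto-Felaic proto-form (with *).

*rabufig

Position 3: Feluri has f, Anmiric has b. Anmiric preserves b here (none of its changes turn any other segment into b), so the proto-segment is *b.
Position 1: Feluri has l, Anmiric has r. Anmiric preserves r here (none of its changes turn any other segment into r), so the proto-segment is *r.
Position 6: Feluri has i, Anmiric has e. Feluri preserves i here (none of its changes turn any other segment into i), so the proto-segment is *i.
Continuing position by position gives *rabufig; check it forward:
Feluri: *rabufig > labufig > lapufig > lafufig  (by unconditioned shift, unconditioned shift, intervocalic lenition)
Anmiric: start from *rabufig.
  rule 1 (unconditioned shift): rabufig → rabuhig
  rule 2 (vowel merger): rabuhig → rabuheg
  rule 3: no change — rabuheg
  ⇒ Anmiric rabuheg
No other proto-form is consistent with every reflex, so the reconstruction is *rabufig.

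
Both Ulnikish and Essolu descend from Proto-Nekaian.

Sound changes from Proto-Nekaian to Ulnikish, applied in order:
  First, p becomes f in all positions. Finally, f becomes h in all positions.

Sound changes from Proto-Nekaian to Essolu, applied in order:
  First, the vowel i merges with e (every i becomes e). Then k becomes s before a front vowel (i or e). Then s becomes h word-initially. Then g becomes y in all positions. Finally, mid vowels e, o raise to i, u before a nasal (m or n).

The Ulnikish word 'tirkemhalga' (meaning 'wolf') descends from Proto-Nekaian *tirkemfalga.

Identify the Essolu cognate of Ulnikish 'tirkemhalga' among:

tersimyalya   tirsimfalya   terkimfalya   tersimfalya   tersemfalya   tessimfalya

tersimfalya

Essolu: *tirkemfalga
  tirkemfalga → terkemfalga   [vowel merger]
  terkemfalga → tersemfalga   [palatalisation]
  tersemfalga (rule 3 does not apply)
  tersemfalga → tersemfalya   [unconditioned shift]
  tersemfalya → tersimfalya   [pre-nasal raising]
  giving Essolu tersimfalya.
Among the options, 'tersimfalya' alone shows every Essolu change applied in order.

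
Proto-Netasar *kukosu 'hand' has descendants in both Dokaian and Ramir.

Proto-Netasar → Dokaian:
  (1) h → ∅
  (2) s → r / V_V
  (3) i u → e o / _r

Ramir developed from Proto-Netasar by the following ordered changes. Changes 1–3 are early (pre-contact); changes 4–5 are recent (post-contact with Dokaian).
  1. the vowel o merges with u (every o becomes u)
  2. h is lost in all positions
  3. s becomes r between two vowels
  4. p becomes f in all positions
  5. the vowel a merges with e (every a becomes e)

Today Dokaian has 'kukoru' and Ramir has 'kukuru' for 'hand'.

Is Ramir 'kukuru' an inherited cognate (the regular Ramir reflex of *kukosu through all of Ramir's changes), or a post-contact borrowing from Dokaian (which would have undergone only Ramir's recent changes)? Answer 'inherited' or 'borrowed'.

If inherited, *kukosu would pass through all of Ramir's changes:
Ramir: *kukosu > kukusu > kukuru  (by vowel merger, rhotacism)
If borrowed from Dokaian 'kukoru' after the early changes, it would undergo only the recent ones:
  rule 4 (unconditioned shift): no change (kukoru)
  rule 5 (vowel merger): no change (kukoru)
  ⇒ as a loan: kukoru
Ramir 'kukuru' matches the inherited outcome exactly, so it is an inherited cognate, not a loan.

inherited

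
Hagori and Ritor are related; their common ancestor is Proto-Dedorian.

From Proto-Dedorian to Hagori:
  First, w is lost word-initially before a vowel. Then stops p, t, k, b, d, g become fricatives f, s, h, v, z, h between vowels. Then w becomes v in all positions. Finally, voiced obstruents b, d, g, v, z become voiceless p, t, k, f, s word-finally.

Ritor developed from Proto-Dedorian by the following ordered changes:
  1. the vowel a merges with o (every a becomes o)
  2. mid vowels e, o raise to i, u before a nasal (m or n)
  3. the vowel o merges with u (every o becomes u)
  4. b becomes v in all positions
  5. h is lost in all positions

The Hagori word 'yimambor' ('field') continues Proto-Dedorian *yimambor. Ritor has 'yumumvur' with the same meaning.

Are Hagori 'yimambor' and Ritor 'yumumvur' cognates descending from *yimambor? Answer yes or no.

no

Derive the expected Ritor reflex of *yimambor:
Ritor: *yimambor > yimombor > yimumbor > yimumbur > yimumvur  (by vowel merger, pre-nasal raising, vowel merger, unconditioned shift)
The regular Ritor reflex would be 'yimumvur', but the attested form is 'yumumvur'. The correspondence is irregular, so they are not cognates (the Ritor form has a different source).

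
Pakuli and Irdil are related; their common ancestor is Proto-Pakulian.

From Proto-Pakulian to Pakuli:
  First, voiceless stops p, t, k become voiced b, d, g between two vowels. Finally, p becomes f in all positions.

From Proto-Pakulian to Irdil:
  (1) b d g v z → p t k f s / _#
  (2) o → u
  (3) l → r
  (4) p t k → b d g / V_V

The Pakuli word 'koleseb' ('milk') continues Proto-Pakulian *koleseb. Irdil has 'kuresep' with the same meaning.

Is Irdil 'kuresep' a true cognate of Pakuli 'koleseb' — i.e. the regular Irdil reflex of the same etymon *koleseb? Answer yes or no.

yes

Derive the expected Irdil reflex of *koleseb:
Irdil: *koleseb > kolesep > kulesep > kuresep  (by final devoicing, vowel merger, unconditioned shift)
Irdil 'kuresep' matches the regular reflex exactly, so the pair is cognate.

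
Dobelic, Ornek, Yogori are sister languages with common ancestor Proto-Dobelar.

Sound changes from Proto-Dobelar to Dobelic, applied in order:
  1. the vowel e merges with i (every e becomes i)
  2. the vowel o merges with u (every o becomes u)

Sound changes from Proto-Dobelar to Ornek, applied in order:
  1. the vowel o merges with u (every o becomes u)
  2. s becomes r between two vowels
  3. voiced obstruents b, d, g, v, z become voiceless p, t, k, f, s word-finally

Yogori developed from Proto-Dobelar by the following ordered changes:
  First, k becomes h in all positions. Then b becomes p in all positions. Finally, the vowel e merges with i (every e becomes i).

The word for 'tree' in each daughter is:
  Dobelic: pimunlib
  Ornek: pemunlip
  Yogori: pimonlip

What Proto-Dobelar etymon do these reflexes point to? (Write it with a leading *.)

Position 4: Dobelic has u, Ornek has u, Yogori has o. Yogori preserves o here (none of its changes turn any other segment into o), so the proto-segment is *o.
Position 2: Dobelic has i, Ornek has e, Yogori has i. Ornek preserves e here (none of its changes turn any other segment into e), so the proto-segment is *e.
This points to *pemonlib. Verify forward in each daughter:
Dobelic: *pemonlib > pimonlib > pimunlib  (by vowel merger, vowel merger)
Ornek: *pemonlib > pemunlib > pemunlip  (by vowel merger, final devoicing)
Yogori: start from *pemonlib.
  rule 1: no change — pemonlib
  rule 2 (unconditioned shift): pemonlib → pemonlip
  rule 3 (vowel merger): pemonlip → pimonlip
  ⇒ Yogori pimonlip
No other proto-form is consistent with every reflex, so the reconstruction is *pemonlib.

*pemonlib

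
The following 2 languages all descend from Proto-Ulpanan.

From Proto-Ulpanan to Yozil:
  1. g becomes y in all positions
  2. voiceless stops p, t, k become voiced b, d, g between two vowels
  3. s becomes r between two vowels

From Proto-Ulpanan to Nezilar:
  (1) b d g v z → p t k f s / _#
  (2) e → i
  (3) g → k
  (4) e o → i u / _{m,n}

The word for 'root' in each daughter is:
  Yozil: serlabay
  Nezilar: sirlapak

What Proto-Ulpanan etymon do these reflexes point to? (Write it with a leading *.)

Position 2: Yozil has e, Nezilar has i. Yozil preserves e here (none of its changes turn any other segment into e), so the proto-segment is *e.
Position 8: Yozil has y, Nezilar has k. Taking the neighbouring segments as reconstructed: Yozil y could go back to *g or *y; Nezilar k could go back to *k or *g — the one source consistent with every daughter is *g.
Verify the candidate proto-form against each daughter:
Yozil: *serlapag > serlapay > serlabay  (by unconditioned shift, intervocalic voicing)
Nezilar: *serlapag > serlapak > sirlapak  (by final devoicing, vowel merger)
*serlapag is the unique common source.

*serlapag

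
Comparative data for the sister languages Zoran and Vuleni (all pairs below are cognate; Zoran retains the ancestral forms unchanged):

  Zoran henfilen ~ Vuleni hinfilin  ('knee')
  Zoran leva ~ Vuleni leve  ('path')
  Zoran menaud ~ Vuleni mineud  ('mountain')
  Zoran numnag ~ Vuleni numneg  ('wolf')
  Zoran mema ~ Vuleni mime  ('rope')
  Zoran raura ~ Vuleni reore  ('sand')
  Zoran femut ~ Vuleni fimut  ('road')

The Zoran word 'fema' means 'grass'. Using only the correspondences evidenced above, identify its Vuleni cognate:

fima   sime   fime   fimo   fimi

mema ~ mime, femut ~ fimut — Zoran e corresponds to Vuleni i after a consonant, before a nasal.
leva ~ leve, mema ~ mime — Zoran a corresponds to Vuleni e word-finally.
Applying these to Zoran 'fema':
  fema → fima   (e→i after a consonant, before a nasal)
  fima → fime   (a→e word-finally)
So the Vuleni cognate is 'fime'.

fime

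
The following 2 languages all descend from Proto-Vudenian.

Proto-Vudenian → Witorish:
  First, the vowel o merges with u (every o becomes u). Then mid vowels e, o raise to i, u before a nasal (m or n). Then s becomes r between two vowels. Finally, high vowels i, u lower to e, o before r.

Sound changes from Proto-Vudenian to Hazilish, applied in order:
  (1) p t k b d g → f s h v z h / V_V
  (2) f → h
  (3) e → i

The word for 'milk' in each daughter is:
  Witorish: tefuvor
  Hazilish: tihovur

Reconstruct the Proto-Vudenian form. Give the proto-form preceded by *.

Position 3: Witorish has f, Hazilish has h. Witorish preserves f here (none of its changes turn any other segment into f), so the proto-segment is *f.
Position 4: Witorish has u, Hazilish has o. Hazilish preserves o here (none of its changes turn any other segment into o), so the proto-segment is *o.
Position 2: Witorish has e, Hazilish has i. Taking the neighbouring segments as reconstructed: Witorish e can only go back to *e; Hazilish i could go back to *e or *i — the one source consistent with every daughter is *e.
Continuing position by position gives *tefovur; check it forward:
Witorish: start from *tefovur.
  rule 1 (vowel merger): tefovur → tefuvur
  rule 2: no change — tefuvur
  rule 3: no change — tefuvur
  rule 4 (pre-rhotic lowering): tefuvur → tefuvor
  ⇒ Witorish tefuvor
Hazilish: *tefovur
  tefovur (rule 1 does not apply)
  tefovur → tehovur   [unconditioned shift]
  tehovur → tihovur   [vowel merger]
  giving Hazilish tihovur.
Only *tefovur yields all of Witorish tefuvor, Hazilish tihovur.

*tefovur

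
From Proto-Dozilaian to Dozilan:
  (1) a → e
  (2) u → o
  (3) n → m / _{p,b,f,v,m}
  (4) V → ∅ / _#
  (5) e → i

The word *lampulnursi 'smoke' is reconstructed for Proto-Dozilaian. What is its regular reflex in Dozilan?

Dozilan: *lampulnursi
  lampulnursi → lempulnursi   [vowel merger]
  lempulnursi → lempolnorsi   [vowel merger]
  lempolnorsi (rule 3 does not apply)
  lempolnorsi → lempolnors   [apocope]
  lempolnors → limpolnors   [vowel merger]
  giving Dozilan limpolnors.

limpolnors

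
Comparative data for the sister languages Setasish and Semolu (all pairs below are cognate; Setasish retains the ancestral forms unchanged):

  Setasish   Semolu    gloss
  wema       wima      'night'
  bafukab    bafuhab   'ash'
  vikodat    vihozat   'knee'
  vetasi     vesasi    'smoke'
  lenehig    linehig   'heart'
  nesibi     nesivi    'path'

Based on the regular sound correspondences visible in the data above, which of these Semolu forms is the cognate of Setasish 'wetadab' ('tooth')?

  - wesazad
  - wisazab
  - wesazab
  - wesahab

vetasi ~ vesasi — Setasish t corresponds to Semolu s between vowels (before a back vowel).
vikodat ~ vihozat — Setasish d corresponds to Semolu z between vowels (before a back vowel).
Applying these to Setasish 'wetadab':
  wetadab → wesadab   (t→s between vowels (before a back vowel))
  wesadab → wesazab   (d→z between vowels (before a back vowel))
So the Semolu cognate is 'wesazab'.

wesazab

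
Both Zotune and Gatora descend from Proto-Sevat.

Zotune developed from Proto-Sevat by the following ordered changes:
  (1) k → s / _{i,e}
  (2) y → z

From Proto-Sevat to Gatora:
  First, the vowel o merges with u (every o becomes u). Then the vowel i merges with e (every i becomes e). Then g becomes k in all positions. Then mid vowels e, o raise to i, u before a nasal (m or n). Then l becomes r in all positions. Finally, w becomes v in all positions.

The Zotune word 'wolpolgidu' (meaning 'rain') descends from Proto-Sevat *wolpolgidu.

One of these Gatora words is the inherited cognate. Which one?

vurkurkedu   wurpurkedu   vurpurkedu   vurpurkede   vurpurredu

vurpurkedu

Gatora: start from *wolpolgidu.
  rule 1 (vowel merger): wolpolgidu → wulpulgidu
  rule 2 (vowel merger): wulpulgidu → wulpulgedu
  rule 3 (unconditioned shift): wulpulgedu → wulpulkedu
  rule 4: no change — wulpulkedu
  rule 5 (unconditioned shift): wulpulkedu → wurpurkedu
  rule 6 (unconditioned shift): wurpurkedu → vurpurkedu
  ⇒ Gatora vurpurkedu
Only 'vurpurkedu' matches the regular Gatora development of *wolpolgidu.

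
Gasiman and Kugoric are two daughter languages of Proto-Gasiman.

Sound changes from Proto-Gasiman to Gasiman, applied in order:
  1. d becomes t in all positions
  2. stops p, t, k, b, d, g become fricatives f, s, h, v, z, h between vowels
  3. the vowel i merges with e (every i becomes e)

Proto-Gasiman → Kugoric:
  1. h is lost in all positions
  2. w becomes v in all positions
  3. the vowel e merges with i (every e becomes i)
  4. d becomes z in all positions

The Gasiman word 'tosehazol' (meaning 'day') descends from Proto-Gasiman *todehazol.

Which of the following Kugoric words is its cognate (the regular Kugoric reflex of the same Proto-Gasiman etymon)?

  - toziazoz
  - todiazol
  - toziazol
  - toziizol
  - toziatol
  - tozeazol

toziazol

Kugoric: *todehazol
  todehazol → todeazol   [h-loss]
  todeazol (rule 2 does not apply)
  todeazol → todiazol   [vowel merger]
  todiazol → toziazol   [unconditioned shift]
  giving Kugoric toziazol.
Among the options, 'toziazol' alone shows every Kugoric change applied in order.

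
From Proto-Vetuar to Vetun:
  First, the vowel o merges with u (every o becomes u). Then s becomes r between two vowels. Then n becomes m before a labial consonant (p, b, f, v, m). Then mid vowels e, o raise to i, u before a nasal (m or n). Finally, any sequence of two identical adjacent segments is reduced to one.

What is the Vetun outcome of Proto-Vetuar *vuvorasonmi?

Vetun: *vuvorasonmi
  vuvorasonmi → vuvurasunmi   [vowel merger]
  vuvurasunmi → vuvurarunmi   [rhotacism]
  vuvurarunmi → vuvurarummi   [nasal place assimilation]
  vuvurarummi (rule 4 does not apply)
  vuvurarummi → vuvurarumi   [degemination]
  giving Vetun vuvurarumi.

vuvurarumi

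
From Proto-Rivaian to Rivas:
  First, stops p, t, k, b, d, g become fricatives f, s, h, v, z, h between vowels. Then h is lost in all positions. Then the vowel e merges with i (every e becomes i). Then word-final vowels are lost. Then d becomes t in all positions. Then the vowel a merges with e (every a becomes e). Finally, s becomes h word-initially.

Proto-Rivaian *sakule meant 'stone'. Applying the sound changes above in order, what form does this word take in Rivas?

Rivas: *sakule
  sakule → sahule   [intervocalic lenition]
  sahule → saule   [h-loss]
  saule → sauli   [vowel merger]
  sauli → saul   [apocope]
  saul (rule 5 does not apply)
  saul → seul   [vowel merger]
  seul → heul   [debuccalisation]
  giving Rivas heul.

heul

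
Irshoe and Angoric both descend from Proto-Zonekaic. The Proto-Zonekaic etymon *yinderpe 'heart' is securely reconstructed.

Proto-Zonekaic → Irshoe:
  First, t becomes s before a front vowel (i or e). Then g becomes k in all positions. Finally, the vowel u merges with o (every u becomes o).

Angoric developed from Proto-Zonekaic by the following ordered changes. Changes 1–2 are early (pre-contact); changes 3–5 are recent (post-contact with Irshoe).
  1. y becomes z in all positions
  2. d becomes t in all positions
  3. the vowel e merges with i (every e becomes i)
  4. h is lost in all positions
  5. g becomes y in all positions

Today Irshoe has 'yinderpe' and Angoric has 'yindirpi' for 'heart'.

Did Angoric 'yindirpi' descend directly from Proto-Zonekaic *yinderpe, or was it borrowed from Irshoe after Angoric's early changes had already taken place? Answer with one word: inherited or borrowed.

borrowed

If inherited, *yinderpe would pass through all of Angoric's changes:
Angoric: *yinderpe
  yinderpe → zinderpe   [unconditioned shift]
  zinderpe → zinterpe   [unconditioned shift]
  zinterpe → zintirpi   [vowel merger]
  zintirpi (rule 4 does not apply)
  zintirpi (rule 5 does not apply)
  giving Angoric zintirpi.
If borrowed from Irshoe 'yinderpe' after the early changes, it would undergo only the recent ones:
  rule 3 (vowel merger): yinderpe → yindirpi
  rule 4 (h-loss): no change (yindirpi)
  rule 5 (unconditioned shift): no change (yindirpi)
  ⇒ as a loan: yindirpi
Angoric 'yindirpi' matches the loan outcome 'yindirpi', not the inherited 'zintirpi' — it skipped the early Angoric changes, so it was borrowed from Irshoe.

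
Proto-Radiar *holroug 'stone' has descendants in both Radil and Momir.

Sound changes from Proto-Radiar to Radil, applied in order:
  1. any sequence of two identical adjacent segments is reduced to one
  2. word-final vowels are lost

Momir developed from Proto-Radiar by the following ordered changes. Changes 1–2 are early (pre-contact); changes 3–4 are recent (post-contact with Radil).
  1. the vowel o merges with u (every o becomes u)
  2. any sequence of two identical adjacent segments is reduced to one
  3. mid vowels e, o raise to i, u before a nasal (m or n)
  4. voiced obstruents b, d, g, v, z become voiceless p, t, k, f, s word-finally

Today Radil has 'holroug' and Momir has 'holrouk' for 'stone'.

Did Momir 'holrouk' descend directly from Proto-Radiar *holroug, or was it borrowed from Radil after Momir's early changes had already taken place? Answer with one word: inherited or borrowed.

borrowed

If inherited, *holroug would pass through all of Momir's changes:
Momir: *holroug > hulruug > hulrug > hulruk  (by vowel merger, degemination, final devoicing)
If borrowed from Radil 'holroug' after the early changes, it would undergo only the recent ones:
  rule 3 (pre-nasal raising): no change (holroug)
  rule 4 (final devoicing): holroug → holrouk
  ⇒ as a loan: holrouk
Momir 'holrouk' matches the loan outcome 'holrouk', not the inherited 'hulruk' — it skipped the early Momir changes, so it was borrowed from Radil.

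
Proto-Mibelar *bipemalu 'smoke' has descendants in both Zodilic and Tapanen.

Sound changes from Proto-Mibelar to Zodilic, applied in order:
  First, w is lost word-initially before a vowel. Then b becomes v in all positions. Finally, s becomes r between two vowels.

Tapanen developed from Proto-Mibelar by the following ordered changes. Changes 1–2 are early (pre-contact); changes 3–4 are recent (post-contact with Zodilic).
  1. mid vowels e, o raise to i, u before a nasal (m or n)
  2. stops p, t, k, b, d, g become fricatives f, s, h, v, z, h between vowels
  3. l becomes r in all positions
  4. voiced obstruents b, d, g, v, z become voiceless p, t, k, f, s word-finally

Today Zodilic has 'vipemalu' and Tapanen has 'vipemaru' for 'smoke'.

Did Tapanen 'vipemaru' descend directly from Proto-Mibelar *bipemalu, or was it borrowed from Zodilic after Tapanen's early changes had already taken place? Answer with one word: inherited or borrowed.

borrowed

If inherited, *bipemalu would pass through all of Tapanen's changes:
Tapanen: start from *bipemalu.
  rule 1 (pre-nasal raising): bipemalu → bipimalu
  rule 2 (intervocalic lenition): bipimalu → bifimalu
  rule 3 (unconditioned shift): bifimalu → bifimaru
  rule 4: no change — bifimaru
  ⇒ Tapanen bifimaru
If borrowed from Zodilic 'vipemalu' after the early changes, it would undergo only the recent ones:
  rule 3 (unconditioned shift): vipemalu → vipemaru
  rule 4 (final devoicing): no change (vipemaru)
  ⇒ as a loan: vipemaru
Tapanen 'vipemaru' matches the loan outcome 'vipemaru', not the inherited 'bifimaru' — it skipped the early Tapanen changes, so it was borrowed from Zodilic.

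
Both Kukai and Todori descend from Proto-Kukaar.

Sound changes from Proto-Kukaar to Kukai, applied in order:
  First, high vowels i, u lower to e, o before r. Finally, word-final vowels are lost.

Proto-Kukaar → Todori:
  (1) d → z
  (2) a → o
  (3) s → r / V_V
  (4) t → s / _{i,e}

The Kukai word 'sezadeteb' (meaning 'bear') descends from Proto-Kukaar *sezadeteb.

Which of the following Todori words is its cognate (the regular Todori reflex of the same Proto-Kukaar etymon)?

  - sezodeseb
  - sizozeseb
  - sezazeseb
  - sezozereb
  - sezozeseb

Todori: start from *sezadeteb.
  rule 1 (unconditioned shift): sezadeteb → sezazeteb
  rule 2 (vowel merger): sezazeteb → sezozeteb
  rule 3: no change — sezozeteb
  rule 4 (palatalisation): sezozeteb → sezozeseb
  ⇒ Todori sezozeseb

sezozeseb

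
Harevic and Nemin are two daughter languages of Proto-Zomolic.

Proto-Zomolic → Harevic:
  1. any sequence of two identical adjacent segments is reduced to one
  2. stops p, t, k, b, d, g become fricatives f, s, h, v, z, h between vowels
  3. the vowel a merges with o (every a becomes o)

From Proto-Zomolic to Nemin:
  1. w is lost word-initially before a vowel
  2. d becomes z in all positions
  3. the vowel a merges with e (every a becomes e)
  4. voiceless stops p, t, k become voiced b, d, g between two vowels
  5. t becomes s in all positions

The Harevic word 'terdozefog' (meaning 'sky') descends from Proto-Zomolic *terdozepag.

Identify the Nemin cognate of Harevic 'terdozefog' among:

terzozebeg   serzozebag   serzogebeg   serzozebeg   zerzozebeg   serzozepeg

serzozebeg

Nemin: *terdozepag > terzozepag > terzozepeg > terzozebeg > serzozebeg  (by unconditioned shift, vowel merger, intervocalic voicing, unconditioned shift)
Among the options, 'serzozebeg' alone shows every Nemin change applied in order.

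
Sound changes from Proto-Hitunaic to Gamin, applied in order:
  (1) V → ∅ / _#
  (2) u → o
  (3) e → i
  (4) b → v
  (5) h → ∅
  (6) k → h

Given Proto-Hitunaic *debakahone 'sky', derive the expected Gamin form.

divahaon

Gamin: *debakahone > debakahon > dibakahon > divakahon > divakaon > divahaon  (by apocope, vowel merger, unconditioned shift, h-loss, unconditioned shift)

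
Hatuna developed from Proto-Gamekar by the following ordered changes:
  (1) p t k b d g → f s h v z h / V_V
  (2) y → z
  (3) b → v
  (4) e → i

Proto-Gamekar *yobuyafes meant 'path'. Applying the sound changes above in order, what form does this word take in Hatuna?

zovuzafis

Hatuna: start from *yobuyafes.
  rule 1 (intervocalic lenition): yobuyafes → yovuyafes
  rule 2 (unconditioned shift): yovuyafes → zovuzafes
  rule 3: no change — zovuzafes
  rule 4 (vowel merger): zovuzafes → zovuzafis
  ⇒ Hatuna zovuzafis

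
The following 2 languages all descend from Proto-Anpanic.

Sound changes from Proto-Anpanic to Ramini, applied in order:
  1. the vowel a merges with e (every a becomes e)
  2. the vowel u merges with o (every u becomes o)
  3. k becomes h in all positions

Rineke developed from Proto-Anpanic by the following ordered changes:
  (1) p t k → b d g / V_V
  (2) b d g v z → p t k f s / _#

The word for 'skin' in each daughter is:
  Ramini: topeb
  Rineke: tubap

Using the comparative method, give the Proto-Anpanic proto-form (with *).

*tupab

Position 2: Ramini has o, Rineke has u. Rineke preserves u here (none of its changes turn any other segment into u), so the proto-segment is *u.
Position 5: Ramini has b, Rineke has p. Ramini preserves b here (none of its changes turn any other segment into b), so the proto-segment is *b.
This points to *tupab. Verify forward in each daughter:
Ramini: *tupab > tupeb > topeb  (by vowel merger, vowel merger)
Rineke: *tupab > tubab > tubap  (by intervocalic voicing, final devoicing)
No other proto-form is consistent with every reflex, so the reconstruction is *tupab.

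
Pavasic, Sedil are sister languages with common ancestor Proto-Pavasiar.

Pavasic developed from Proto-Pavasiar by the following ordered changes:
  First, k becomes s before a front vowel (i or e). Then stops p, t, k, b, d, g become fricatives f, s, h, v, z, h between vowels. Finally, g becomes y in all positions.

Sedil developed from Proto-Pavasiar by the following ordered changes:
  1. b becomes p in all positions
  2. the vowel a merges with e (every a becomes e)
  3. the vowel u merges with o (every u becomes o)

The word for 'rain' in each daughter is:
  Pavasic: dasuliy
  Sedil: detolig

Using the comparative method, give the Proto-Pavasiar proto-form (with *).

Position 3: Pavasic has s, Sedil has t. Sedil preserves t here (none of its changes turn any other segment into t), so the proto-segment is *t.
Position 7: Pavasic has y, Sedil has g. Sedil preserves g here (none of its changes turn any other segment into g), so the proto-segment is *g.
Position 2: Pavasic has a, Sedil has e. Pavasic preserves a here (none of its changes turn any other segment into a), so the proto-segment is *a.
This points to *datulig. Verify forward in each daughter:
Pavasic: *datulig > dasulig > dasuliy  (by intervocalic lenition, unconditioned shift)
Sedil: *datulig > detulig > detolig  (by vowel merger, vowel merger)
Only *datulig yields all of Pavasic dasuliy, Sedil detolig.

*datulig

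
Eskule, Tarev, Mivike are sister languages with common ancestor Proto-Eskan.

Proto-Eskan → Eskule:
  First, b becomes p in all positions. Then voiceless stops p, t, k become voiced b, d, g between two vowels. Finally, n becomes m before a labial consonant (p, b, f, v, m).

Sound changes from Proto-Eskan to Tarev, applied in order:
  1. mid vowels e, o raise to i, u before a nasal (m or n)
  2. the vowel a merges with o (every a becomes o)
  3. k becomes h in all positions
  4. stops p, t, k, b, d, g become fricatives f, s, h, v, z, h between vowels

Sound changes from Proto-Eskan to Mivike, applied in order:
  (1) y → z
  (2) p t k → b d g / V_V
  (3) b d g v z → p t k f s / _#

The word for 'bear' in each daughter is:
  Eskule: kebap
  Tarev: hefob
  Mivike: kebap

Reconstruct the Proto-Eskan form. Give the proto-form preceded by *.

*kepab

Position 4: Eskule has a, Tarev has o, Mivike has a. Eskule preserves a here (none of its changes turn any other segment into a), so the proto-segment is *a.
Position 1: Eskule has k, Tarev has h, Mivike has k. Eskule preserves k here (none of its changes turn any other segment into k), so the proto-segment is *k.
Position 5: Eskule has p, Tarev has b, Mivike has p. Tarev preserves b here (none of its changes turn any other segment into b), so the proto-segment is *b.
This points to *kepab. Verify forward in each daughter:
Eskule: start from *kepab.
  rule 1 (unconditioned shift): kepab → kepap
  rule 2 (intervocalic voicing): kepap → kebap
  rule 3: no change — kebap
  ⇒ Eskule kebap
Tarev: *kepab
  kepab (rule 1 does not apply)
  kepab → kepob   [vowel merger]
  kepob → hepob   [unconditioned shift]
  hepob → hefob   [intervocalic lenition]
  giving Tarev hefob.
Mivike: *kepab > kebab > kebap  (by intervocalic voicing, final devoicing)
Only *kepab yields all of Eskule kebap, Tarev hefob, Mivike kebap.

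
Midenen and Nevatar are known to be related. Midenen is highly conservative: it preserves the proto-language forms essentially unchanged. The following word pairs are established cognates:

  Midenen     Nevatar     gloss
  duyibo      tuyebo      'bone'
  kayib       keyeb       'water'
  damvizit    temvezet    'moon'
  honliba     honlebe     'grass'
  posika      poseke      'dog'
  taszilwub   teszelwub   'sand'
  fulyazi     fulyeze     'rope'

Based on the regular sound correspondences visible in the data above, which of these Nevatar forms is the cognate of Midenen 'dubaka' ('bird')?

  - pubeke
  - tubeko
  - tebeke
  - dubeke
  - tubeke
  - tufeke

tubeke

duyibo ~ tuyebo — Midenen d corresponds to Nevatar t word-initially before a back vowel.
kayib ~ keyeb, taszilwub ~ teszelwub — Midenen a corresponds to Nevatar e after a consonant, before a consonant other than r, m, n, p, b, f, v.
honliba ~ honlebe, posika ~ poseke — Midenen a corresponds to Nevatar e word-finally.
Applying these to Midenen 'dubaka':
  dubaka → tubaka   (d→t word-initially before a back vowel)
  tubaka → tubeka   (a→e after a consonant, before a consonant other than r, m, n, p, b, f, v)
  tubeka → tubeke   (a→e word-finally)
So the Nevatar cognate is 'tubeke'.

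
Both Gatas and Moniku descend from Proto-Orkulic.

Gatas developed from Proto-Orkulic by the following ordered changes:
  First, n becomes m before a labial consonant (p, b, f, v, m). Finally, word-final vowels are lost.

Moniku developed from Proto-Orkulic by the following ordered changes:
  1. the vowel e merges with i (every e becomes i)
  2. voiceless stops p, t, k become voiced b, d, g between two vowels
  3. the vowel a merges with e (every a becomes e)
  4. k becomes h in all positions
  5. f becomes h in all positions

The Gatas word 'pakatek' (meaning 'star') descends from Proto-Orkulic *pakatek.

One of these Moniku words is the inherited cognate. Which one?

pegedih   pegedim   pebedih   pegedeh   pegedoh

Moniku: *pakatek > pakatik > pagadik > pegedik > pegedih  (by vowel merger, intervocalic voicing, vowel merger, unconditioned shift)
Among the options, 'pegedih' alone shows every Moniku change applied in order.

pegedih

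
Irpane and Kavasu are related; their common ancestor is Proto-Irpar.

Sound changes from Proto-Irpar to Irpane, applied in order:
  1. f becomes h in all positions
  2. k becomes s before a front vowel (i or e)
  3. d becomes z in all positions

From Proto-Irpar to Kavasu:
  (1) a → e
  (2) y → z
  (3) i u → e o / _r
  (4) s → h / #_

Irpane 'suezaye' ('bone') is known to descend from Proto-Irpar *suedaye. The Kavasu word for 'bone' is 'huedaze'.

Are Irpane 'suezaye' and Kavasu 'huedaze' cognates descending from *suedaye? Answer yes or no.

Derive the expected Kavasu reflex of *suedaye:
Kavasu: *suedaye
  suedaye → suedeye   [vowel merger]
  suedeye → suedeze   [unconditioned shift]
  suedeze (rule 3 does not apply)
  suedeze → huedeze   [debuccalisation]
  giving Kavasu huedeze.
The regular Kavasu reflex would be 'huedeze', but the attested form is 'huedaze'. The correspondence is irregular, so they are not cognates (the Kavasu form has a different source).

no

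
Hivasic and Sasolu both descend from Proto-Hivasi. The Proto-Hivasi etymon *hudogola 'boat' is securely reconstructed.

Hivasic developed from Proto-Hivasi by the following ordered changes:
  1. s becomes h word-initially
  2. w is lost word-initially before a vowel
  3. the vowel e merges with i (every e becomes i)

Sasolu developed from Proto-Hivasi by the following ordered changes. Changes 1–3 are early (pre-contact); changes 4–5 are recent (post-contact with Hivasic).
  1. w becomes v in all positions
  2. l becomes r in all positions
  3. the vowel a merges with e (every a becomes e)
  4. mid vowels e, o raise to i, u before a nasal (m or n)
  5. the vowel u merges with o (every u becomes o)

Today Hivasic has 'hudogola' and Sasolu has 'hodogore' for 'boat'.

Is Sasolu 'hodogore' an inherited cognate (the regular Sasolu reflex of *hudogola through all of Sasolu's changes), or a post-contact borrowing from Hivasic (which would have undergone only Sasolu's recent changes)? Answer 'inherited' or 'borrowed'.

If inherited, *hudogola would pass through all of Sasolu's changes:
Sasolu: start from *hudogola.
  rule 1: no change — hudogola
  rule 2 (unconditioned shift): hudogola → hudogora
  rule 3 (vowel merger): hudogora → hudogore
  rule 4: no change — hudogore
  rule 5 (vowel merger): hudogore → hodogore
  ⇒ Sasolu hodogore
If borrowed from Hivasic 'hudogola' after the early changes, it would undergo only the recent ones:
  rule 4 (pre-nasal raising): no change (hudogola)
  rule 5 (vowel merger): hudogola → hodogola
  ⇒ as a loan: hodogola
Sasolu 'hodogore' matches the inherited outcome exactly, so it is an inherited cognate, not a loan.

inherited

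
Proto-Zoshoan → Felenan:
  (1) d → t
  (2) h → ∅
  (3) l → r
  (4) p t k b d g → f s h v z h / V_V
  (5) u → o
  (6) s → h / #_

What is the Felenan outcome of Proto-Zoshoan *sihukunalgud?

hiohonargot

Felenan: *sihukunalgud > sihukunalgut > siukunalgut > siukunargut > siuhunargut > siohonargot > hiohonargot  (by unconditioned shift, h-loss, unconditioned shift, intervocalic lenition, vowel merger, debuccalisation)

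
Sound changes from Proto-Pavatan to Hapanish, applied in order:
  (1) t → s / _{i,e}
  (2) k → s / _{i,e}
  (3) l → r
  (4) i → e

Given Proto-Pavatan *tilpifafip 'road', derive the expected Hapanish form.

Hapanish: *tilpifafip > silpifafip > sirpifafip > serpefafep  (by palatalisation, unconditioned shift, vowel merger)

serpefafep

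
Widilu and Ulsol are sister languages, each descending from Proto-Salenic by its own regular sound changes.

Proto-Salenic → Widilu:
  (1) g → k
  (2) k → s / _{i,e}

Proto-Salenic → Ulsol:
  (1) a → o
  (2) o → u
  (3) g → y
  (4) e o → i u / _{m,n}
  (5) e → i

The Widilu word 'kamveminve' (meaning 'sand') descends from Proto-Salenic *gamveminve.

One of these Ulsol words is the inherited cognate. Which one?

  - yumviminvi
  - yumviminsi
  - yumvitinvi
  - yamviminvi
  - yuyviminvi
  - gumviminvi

yumviminvi

Ulsol: *gamveminve > gomveminve > gumveminve > yumveminve > yumviminve > yumviminvi  (by vowel merger, vowel merger, unconditioned shift, pre-nasal raising, vowel merger)
Only 'yumviminvi' matches the regular Ulsol development of *gamveminve.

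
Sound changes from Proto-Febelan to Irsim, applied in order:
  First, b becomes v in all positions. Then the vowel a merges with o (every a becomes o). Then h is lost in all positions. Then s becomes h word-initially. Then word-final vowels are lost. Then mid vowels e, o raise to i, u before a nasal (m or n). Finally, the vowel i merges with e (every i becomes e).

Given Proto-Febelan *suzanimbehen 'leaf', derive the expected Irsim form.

Irsim: start from *suzanimbehen.
  rule 1 (unconditioned shift): suzanimbehen → suzanimvehen
  rule 2 (vowel merger): suzanimvehen → suzonimvehen
  rule 3 (h-loss): suzonimvehen → suzonimveen
  rule 4 (debuccalisation): suzonimveen → huzonimveen
  rule 5: no change — huzonimveen
  rule 6 (pre-nasal raising): huzonimveen → huzunimvein
  rule 7 (vowel merger): huzunimvein → huzunemveen
  ⇒ Irsim huzunemveen

huzunemveen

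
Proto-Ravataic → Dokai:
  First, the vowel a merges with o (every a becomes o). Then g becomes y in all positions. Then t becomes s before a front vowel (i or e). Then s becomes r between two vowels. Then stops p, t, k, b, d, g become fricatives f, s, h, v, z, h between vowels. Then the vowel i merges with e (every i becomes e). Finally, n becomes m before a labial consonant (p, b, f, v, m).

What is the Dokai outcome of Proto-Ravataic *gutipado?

yurefozo

Dokai: *gutipado > gutipodo > yutipodo > yusipodo > yuripodo > yurifozo > yurefozo  (by vowel merger, unconditioned shift, palatalisation, rhotacism, intervocalic lenition, vowel merger)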